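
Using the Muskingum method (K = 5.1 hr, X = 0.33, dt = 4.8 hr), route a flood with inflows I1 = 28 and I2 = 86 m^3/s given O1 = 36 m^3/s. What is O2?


Muskingum coefficients:
denom = 2*K*(1-X) + dt = 2*5.1*(1-0.33) + 4.8 = 11.634.
C0 = (dt - 2*K*X)/denom = (4.8 - 2*5.1*0.33)/11.634 = 0.1233.
C1 = (dt + 2*K*X)/denom = (4.8 + 2*5.1*0.33)/11.634 = 0.7019.
C2 = (2*K*(1-X) - dt)/denom = 0.1748.
O2 = C0*I2 + C1*I1 + C2*O1
   = 0.1233*86 + 0.7019*28 + 0.1748*36
   = 36.55 m^3/s.

36.55


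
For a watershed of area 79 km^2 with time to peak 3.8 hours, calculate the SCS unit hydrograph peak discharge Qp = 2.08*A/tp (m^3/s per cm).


SCS formula: Qp = 2.08 * A / tp.
Qp = 2.08 * 79 / 3.8
   = 164.32 / 3.8
   = 43.24 m^3/s per cm.

43.24


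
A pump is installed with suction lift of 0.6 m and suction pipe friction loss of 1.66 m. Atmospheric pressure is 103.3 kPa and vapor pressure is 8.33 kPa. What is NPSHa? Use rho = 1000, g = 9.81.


NPSHa = p_atm/(rho*g) - z_s - hf_s - p_vap/(rho*g).
p_atm/(rho*g) = 103.3*1000 / (1000*9.81) = 10.53 m.
p_vap/(rho*g) = 8.33*1000 / (1000*9.81) = 0.849 m.
NPSHa = 10.53 - 0.6 - 1.66 - 0.849
      = 7.42 m.

7.42


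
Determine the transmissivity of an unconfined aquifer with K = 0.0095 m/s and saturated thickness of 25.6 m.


Transmissivity is defined as T = K * h.
T = 0.0095 * 25.6
  = 0.2432 m^2/s.

0.2432


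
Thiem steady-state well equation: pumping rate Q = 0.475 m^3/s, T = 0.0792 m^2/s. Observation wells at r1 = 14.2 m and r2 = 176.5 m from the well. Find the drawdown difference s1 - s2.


Thiem equation: s1 - s2 = Q/(2*pi*T) * ln(r2/r1).
ln(r2/r1) = ln(176.5/14.2) = 2.5201.
Q/(2*pi*T) = 0.475 / (2*pi*0.0792) = 0.475 / 0.4976 = 0.9545.
s1 - s2 = 0.9545 * 2.5201 = 2.4055 m.

2.4055


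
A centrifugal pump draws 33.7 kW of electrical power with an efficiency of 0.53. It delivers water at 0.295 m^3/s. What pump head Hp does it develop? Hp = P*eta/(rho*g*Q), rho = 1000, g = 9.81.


Pump head formula: Hp = P * eta / (rho * g * Q).
Numerator: P * eta = 33.7 * 1000 * 0.53 = 17861.0 W.
Denominator: rho * g * Q = 1000 * 9.81 * 0.295 = 2893.95.
Hp = 17861.0 / 2893.95 = 6.17 m.

6.17


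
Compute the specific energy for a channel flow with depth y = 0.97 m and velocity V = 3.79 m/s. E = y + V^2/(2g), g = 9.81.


Specific energy E = y + V^2/(2g).
Velocity head = V^2/(2g) = 3.79^2 / (2*9.81) = 14.3641 / 19.62 = 0.7321 m.
E = 0.97 + 0.7321 = 1.7021 m.

1.7021


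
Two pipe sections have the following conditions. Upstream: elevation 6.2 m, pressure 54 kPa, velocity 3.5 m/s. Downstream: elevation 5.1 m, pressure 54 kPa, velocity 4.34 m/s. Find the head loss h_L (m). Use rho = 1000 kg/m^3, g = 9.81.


Total head at each section: H = z + p/(rho*g) + V^2/(2g).
H1 = 6.2 + 54*1000/(1000*9.81) + 3.5^2/(2*9.81)
   = 6.2 + 5.505 + 0.6244
   = 12.329 m.
H2 = 5.1 + 54*1000/(1000*9.81) + 4.34^2/(2*9.81)
   = 5.1 + 5.505 + 0.96
   = 11.565 m.
h_L = H1 - H2 = 12.329 - 11.565 = 0.764 m.

0.764


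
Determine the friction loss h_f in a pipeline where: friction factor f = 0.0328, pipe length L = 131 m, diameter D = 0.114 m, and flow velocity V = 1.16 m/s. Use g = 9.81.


Darcy-Weisbach equation: h_f = f * (L/D) * V^2/(2g).
f * L/D = 0.0328 * 131/0.114 = 37.6912.
V^2/(2g) = 1.16^2 / (2*9.81) = 1.3456 / 19.62 = 0.0686 m.
h_f = 37.6912 * 0.0686 = 2.585 m.

2.585


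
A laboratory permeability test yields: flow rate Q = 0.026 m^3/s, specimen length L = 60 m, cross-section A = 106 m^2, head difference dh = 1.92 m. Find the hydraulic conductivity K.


From K = Q*L / (A*dh):
Numerator: Q*L = 0.026 * 60 = 1.56.
Denominator: A*dh = 106 * 1.92 = 203.52.
K = 1.56 / 203.52 = 0.007665 m/s.

0.007665


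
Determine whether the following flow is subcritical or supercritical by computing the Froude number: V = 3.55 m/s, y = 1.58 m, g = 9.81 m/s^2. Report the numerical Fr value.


The Froude number is defined as Fr = V / sqrt(g*y).
g*y = 9.81 * 1.58 = 15.4998.
sqrt(g*y) = sqrt(15.4998) = 3.937.
Fr = 3.55 / 3.937 = 0.9017.
Since Fr < 1, the flow is subcritical.

0.9017


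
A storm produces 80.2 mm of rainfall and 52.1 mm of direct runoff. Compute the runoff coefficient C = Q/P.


The runoff coefficient C = runoff depth / rainfall depth.
C = 52.1 / 80.2
  = 0.6496.

0.6496


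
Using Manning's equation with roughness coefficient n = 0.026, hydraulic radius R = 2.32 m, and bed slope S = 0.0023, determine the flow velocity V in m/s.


Manning's equation gives V = (1/n) * R^(2/3) * S^(1/2).
First, compute R^(2/3) = 2.32^(2/3) = 1.7525.
Next, S^(1/2) = 0.0023^(1/2) = 0.047958.
Then 1/n = 1/0.026 = 38.46.
V = 38.46 * 1.7525 * 0.047958 = 3.2326 m/s.

3.2326


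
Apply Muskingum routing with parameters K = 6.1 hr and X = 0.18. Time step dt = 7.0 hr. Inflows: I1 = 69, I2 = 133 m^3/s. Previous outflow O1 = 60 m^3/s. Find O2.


Muskingum coefficients:
denom = 2*K*(1-X) + dt = 2*6.1*(1-0.18) + 7.0 = 17.004.
C0 = (dt - 2*K*X)/denom = (7.0 - 2*6.1*0.18)/17.004 = 0.2825.
C1 = (dt + 2*K*X)/denom = (7.0 + 2*6.1*0.18)/17.004 = 0.5408.
C2 = (2*K*(1-X) - dt)/denom = 0.1767.
O2 = C0*I2 + C1*I1 + C2*O1
   = 0.2825*133 + 0.5408*69 + 0.1767*60
   = 85.49 m^3/s.

85.49


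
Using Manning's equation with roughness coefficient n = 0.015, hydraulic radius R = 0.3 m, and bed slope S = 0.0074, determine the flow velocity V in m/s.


Manning's equation gives V = (1/n) * R^(2/3) * S^(1/2).
First, compute R^(2/3) = 0.3^(2/3) = 0.4481.
Next, S^(1/2) = 0.0074^(1/2) = 0.086023.
Then 1/n = 1/0.015 = 66.67.
V = 66.67 * 0.4481 * 0.086023 = 2.57 m/s.

2.57


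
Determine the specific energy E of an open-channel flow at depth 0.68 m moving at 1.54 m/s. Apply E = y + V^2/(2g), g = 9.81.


Specific energy E = y + V^2/(2g).
Velocity head = V^2/(2g) = 1.54^2 / (2*9.81) = 2.3716 / 19.62 = 0.1209 m.
E = 0.68 + 0.1209 = 0.8009 m.

0.8009


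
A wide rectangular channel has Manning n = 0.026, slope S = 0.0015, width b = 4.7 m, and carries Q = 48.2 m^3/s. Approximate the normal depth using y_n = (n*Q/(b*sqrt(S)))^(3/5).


We use the wide-channel approximation y_n = (n*Q/(b*sqrt(S)))^(3/5).
sqrt(S) = sqrt(0.0015) = 0.03873.
Numerator: n*Q = 0.026 * 48.2 = 1.2532.
Denominator: b*sqrt(S) = 4.7 * 0.03873 = 0.182031.
arg = 6.8846.
y_n = 6.8846^(3/5) = 3.1822 m.

3.1822


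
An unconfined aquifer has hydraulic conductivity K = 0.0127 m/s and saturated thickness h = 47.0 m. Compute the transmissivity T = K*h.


Transmissivity is defined as T = K * h.
T = 0.0127 * 47.0
  = 0.5969 m^2/s.

0.5969


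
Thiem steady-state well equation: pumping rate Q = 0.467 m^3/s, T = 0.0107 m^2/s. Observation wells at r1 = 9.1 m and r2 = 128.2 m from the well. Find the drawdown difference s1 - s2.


Thiem equation: s1 - s2 = Q/(2*pi*T) * ln(r2/r1).
ln(r2/r1) = ln(128.2/9.1) = 2.6453.
Q/(2*pi*T) = 0.467 / (2*pi*0.0107) = 0.467 / 0.0672 = 6.9463.
s1 - s2 = 6.9463 * 2.6453 = 18.3752 m.

18.3752


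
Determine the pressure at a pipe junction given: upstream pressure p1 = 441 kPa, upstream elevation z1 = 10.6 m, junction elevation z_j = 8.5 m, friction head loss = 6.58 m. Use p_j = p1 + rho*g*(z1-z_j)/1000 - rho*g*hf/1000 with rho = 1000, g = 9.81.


Junction pressure: p_j = p1 + rho*g*(z1 - z_j)/1000 - rho*g*hf/1000.
Elevation term = 1000*9.81*(10.6 - 8.5)/1000 = 20.601 kPa.
Friction term = 1000*9.81*6.58/1000 = 64.55 kPa.
p_j = 441 + 20.601 - 64.55 = 397.05 kPa.

397.05


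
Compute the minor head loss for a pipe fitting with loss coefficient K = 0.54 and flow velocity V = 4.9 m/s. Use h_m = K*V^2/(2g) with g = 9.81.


Minor loss formula: h_m = K * V^2/(2g).
V^2 = 4.9^2 = 24.01.
V^2/(2g) = 24.01 / 19.62 = 1.2238 m.
h_m = 0.54 * 1.2238 = 0.6608 m.

0.6608


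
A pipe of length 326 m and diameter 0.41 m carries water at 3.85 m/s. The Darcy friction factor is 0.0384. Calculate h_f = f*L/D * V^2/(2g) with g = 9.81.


Darcy-Weisbach equation: h_f = f * (L/D) * V^2/(2g).
f * L/D = 0.0384 * 326/0.41 = 30.5327.
V^2/(2g) = 3.85^2 / (2*9.81) = 14.8225 / 19.62 = 0.7555 m.
h_f = 30.5327 * 0.7555 = 23.067 m.

23.067


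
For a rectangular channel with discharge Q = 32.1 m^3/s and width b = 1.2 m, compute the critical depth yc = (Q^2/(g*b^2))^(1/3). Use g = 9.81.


Using yc = (Q^2 / (g * b^2))^(1/3):
Q^2 = 32.1^2 = 1030.41.
g * b^2 = 9.81 * 1.2^2 = 9.81 * 1.44 = 14.13.
Q^2 / (g*b^2) = 1030.41 / 14.13 = 72.9236.
yc = 72.9236^(1/3) = 4.1782 m.

4.1782


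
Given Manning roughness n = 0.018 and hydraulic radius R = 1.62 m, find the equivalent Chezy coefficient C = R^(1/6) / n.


The Chezy coefficient relates to Manning's n through C = R^(1/6) / n.
R^(1/6) = 1.62^(1/6) = 1.083725.
C = 1.083725 / 0.018 = 60.21 m^(1/2)/s.

60.21


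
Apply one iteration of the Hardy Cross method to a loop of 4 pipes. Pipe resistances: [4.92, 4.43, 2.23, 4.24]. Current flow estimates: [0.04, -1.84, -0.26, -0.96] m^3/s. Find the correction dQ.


Numerator terms (r*Q*|Q|): 4.92*0.04*|0.04| = 0.0079; 4.43*-1.84*|-1.84| = -14.9982; 2.23*-0.26*|-0.26| = -0.1507; 4.24*-0.96*|-0.96| = -3.9076.
Sum of numerator = -19.0487.
Denominator terms (r*|Q|): 4.92*|0.04| = 0.1968; 4.43*|-1.84| = 8.1512; 2.23*|-0.26| = 0.5798; 4.24*|-0.96| = 4.0704.
2 * sum of denominator = 2 * 12.9982 = 25.9964.
dQ = --19.0487 / 25.9964 = 0.7327 m^3/s.

0.7327


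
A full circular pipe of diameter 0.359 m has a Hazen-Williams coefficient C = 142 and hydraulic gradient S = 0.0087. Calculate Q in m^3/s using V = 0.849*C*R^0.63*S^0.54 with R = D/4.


For a full circular pipe, R = D/4 = 0.359/4 = 0.0897 m.
V = 0.849 * 142 * 0.0897^0.63 * 0.0087^0.54
  = 0.849 * 142 * 0.218984 * 0.077151
  = 2.0368 m/s.
Pipe area A = pi*D^2/4 = pi*0.359^2/4 = 0.1012 m^2.
Q = A * V = 0.1012 * 2.0368 = 0.2062 m^3/s.

0.2062


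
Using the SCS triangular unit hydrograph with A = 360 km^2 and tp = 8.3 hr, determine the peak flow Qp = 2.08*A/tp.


SCS formula: Qp = 2.08 * A / tp.
Qp = 2.08 * 360 / 8.3
   = 748.8 / 8.3
   = 90.22 m^3/s per cm.

90.22


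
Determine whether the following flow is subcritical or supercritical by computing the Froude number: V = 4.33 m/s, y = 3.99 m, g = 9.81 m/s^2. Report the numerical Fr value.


The Froude number is defined as Fr = V / sqrt(g*y).
g*y = 9.81 * 3.99 = 39.1419.
sqrt(g*y) = sqrt(39.1419) = 6.2563.
Fr = 4.33 / 6.2563 = 0.6921.
Since Fr < 1, the flow is subcritical.

0.6921


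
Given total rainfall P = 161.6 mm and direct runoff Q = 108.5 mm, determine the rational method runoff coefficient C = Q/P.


The runoff coefficient C = runoff depth / rainfall depth.
C = 108.5 / 161.6
  = 0.6714.

0.6714


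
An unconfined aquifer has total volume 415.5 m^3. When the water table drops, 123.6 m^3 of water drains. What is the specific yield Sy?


Specific yield Sy = Volume drained / Total volume.
Sy = 123.6 / 415.5
   = 0.2975.

0.2975


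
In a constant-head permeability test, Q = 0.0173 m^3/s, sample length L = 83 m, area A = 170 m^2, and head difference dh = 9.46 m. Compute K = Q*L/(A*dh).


From K = Q*L / (A*dh):
Numerator: Q*L = 0.0173 * 83 = 1.4359.
Denominator: A*dh = 170 * 9.46 = 1608.2.
K = 1.4359 / 1608.2 = 0.000893 m/s.

0.000893


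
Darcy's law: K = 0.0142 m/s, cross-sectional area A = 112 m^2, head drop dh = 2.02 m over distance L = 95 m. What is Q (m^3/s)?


Darcy's law: Q = K * A * i, where i = dh/L.
Hydraulic gradient i = 2.02 / 95 = 0.021263.
Q = 0.0142 * 112 * 0.021263
  = 0.0338 m^3/s.

0.0338


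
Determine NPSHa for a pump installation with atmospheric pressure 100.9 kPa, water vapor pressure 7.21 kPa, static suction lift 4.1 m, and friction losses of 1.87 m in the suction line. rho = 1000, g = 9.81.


NPSHa = p_atm/(rho*g) - z_s - hf_s - p_vap/(rho*g).
p_atm/(rho*g) = 100.9*1000 / (1000*9.81) = 10.285 m.
p_vap/(rho*g) = 7.21*1000 / (1000*9.81) = 0.735 m.
NPSHa = 10.285 - 4.1 - 1.87 - 0.735
      = 3.58 m.

3.58


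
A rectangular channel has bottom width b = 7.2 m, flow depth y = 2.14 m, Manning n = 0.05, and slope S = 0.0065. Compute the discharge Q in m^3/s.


For a rectangular channel, the cross-sectional area A = b * y = 7.2 * 2.14 = 15.41 m^2.
The wetted perimeter P = b + 2y = 7.2 + 2*2.14 = 11.48 m.
Hydraulic radius R = A/P = 15.41/11.48 = 1.3422 m.
Velocity V = (1/n)*R^(2/3)*S^(1/2) = (1/0.05)*1.3422^(2/3)*0.0065^(1/2) = 1.962 m/s.
Discharge Q = A * V = 15.41 * 1.962 = 30.23 m^3/s.

30.23


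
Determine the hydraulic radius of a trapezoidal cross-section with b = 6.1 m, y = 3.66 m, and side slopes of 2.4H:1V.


For a trapezoidal section with side slope z:
A = (b + z*y)*y = (6.1 + 2.4*3.66)*3.66 = 54.475 m^2.
P = b + 2*y*sqrt(1 + z^2) = 6.1 + 2*3.66*sqrt(1 + 2.4^2) = 25.132 m.
R = A/P = 54.475 / 25.132 = 2.1676 m.

2.1676


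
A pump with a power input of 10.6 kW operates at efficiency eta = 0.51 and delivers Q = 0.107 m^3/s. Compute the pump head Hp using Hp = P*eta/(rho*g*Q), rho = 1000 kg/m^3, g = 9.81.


Pump head formula: Hp = P * eta / (rho * g * Q).
Numerator: P * eta = 10.6 * 1000 * 0.51 = 5406.0 W.
Denominator: rho * g * Q = 1000 * 9.81 * 0.107 = 1049.67.
Hp = 5406.0 / 1049.67 = 5.15 m.

5.15


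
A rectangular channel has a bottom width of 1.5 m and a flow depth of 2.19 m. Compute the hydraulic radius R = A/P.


For a rectangular section:
Flow area A = b * y = 1.5 * 2.19 = 3.29 m^2.
Wetted perimeter P = b + 2y = 1.5 + 2*2.19 = 5.88 m.
Hydraulic radius R = A/P = 3.29 / 5.88 = 0.5587 m.

0.5587


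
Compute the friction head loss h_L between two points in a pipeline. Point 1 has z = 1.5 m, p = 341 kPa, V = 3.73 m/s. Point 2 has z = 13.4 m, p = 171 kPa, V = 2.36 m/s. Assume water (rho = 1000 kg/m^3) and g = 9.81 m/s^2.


Total head at each section: H = z + p/(rho*g) + V^2/(2g).
H1 = 1.5 + 341*1000/(1000*9.81) + 3.73^2/(2*9.81)
   = 1.5 + 34.76 + 0.7091
   = 36.97 m.
H2 = 13.4 + 171*1000/(1000*9.81) + 2.36^2/(2*9.81)
   = 13.4 + 17.431 + 0.2839
   = 31.115 m.
h_L = H1 - H2 = 36.97 - 31.115 = 5.855 m.

5.855


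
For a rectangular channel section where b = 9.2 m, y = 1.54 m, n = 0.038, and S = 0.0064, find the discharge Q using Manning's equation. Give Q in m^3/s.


For a rectangular channel, the cross-sectional area A = b * y = 9.2 * 1.54 = 14.17 m^2.
The wetted perimeter P = b + 2y = 9.2 + 2*1.54 = 12.28 m.
Hydraulic radius R = A/P = 14.17/12.28 = 1.1537 m.
Velocity V = (1/n)*R^(2/3)*S^(1/2) = (1/0.038)*1.1537^(2/3)*0.0064^(1/2) = 2.3159 m/s.
Discharge Q = A * V = 14.17 * 2.3159 = 32.811 m^3/s.

32.811


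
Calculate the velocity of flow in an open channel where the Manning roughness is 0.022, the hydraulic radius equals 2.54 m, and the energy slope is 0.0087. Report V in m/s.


Manning's equation gives V = (1/n) * R^(2/3) * S^(1/2).
First, compute R^(2/3) = 2.54^(2/3) = 1.8616.
Next, S^(1/2) = 0.0087^(1/2) = 0.093274.
Then 1/n = 1/0.022 = 45.45.
V = 45.45 * 1.8616 * 0.093274 = 7.8927 m/s.

7.8927


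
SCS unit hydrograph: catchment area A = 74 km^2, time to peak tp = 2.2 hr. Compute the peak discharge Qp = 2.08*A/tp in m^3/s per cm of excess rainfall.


SCS formula: Qp = 2.08 * A / tp.
Qp = 2.08 * 74 / 2.2
   = 153.92 / 2.2
   = 69.96 m^3/s per cm.

69.96


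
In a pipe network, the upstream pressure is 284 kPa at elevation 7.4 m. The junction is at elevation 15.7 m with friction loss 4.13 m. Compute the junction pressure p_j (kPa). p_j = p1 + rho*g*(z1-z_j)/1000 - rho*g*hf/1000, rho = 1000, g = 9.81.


Junction pressure: p_j = p1 + rho*g*(z1 - z_j)/1000 - rho*g*hf/1000.
Elevation term = 1000*9.81*(7.4 - 15.7)/1000 = -81.423 kPa.
Friction term = 1000*9.81*4.13/1000 = 40.515 kPa.
p_j = 284 + -81.423 - 40.515 = 162.06 kPa.

162.06


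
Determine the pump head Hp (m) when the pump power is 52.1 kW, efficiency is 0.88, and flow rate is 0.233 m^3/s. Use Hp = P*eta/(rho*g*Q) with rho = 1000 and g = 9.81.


Pump head formula: Hp = P * eta / (rho * g * Q).
Numerator: P * eta = 52.1 * 1000 * 0.88 = 45848.0 W.
Denominator: rho * g * Q = 1000 * 9.81 * 0.233 = 2285.73.
Hp = 45848.0 / 2285.73 = 20.06 m.

20.06


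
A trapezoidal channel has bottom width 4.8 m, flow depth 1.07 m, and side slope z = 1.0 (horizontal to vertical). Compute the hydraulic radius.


For a trapezoidal section with side slope z:
A = (b + z*y)*y = (4.8 + 1.0*1.07)*1.07 = 6.281 m^2.
P = b + 2*y*sqrt(1 + z^2) = 4.8 + 2*1.07*sqrt(1 + 1.0^2) = 7.826 m.
R = A/P = 6.281 / 7.826 = 0.8025 m.

0.8025


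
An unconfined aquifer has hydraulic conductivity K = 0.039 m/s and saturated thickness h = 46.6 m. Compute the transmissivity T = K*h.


Transmissivity is defined as T = K * h.
T = 0.039 * 46.6
  = 1.8174 m^2/s.

1.8174


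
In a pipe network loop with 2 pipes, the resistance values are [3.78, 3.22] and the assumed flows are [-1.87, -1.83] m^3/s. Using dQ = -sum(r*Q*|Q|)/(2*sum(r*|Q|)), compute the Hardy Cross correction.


Numerator terms (r*Q*|Q|): 3.78*-1.87*|-1.87| = -13.2183; 3.22*-1.83*|-1.83| = -10.7835.
Sum of numerator = -24.0017.
Denominator terms (r*|Q|): 3.78*|-1.87| = 7.0686; 3.22*|-1.83| = 5.8926.
2 * sum of denominator = 2 * 12.9612 = 25.9224.
dQ = --24.0017 / 25.9224 = 0.9259 m^3/s.

0.9259


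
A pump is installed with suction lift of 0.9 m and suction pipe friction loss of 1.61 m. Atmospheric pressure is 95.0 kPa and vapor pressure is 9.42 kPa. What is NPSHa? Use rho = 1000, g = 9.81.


NPSHa = p_atm/(rho*g) - z_s - hf_s - p_vap/(rho*g).
p_atm/(rho*g) = 95.0*1000 / (1000*9.81) = 9.684 m.
p_vap/(rho*g) = 9.42*1000 / (1000*9.81) = 0.96 m.
NPSHa = 9.684 - 0.9 - 1.61 - 0.96
      = 6.21 m.

6.21


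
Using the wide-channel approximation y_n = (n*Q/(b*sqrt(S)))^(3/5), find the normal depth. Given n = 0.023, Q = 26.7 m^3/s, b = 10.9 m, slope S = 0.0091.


We use the wide-channel approximation y_n = (n*Q/(b*sqrt(S)))^(3/5).
sqrt(S) = sqrt(0.0091) = 0.095394.
Numerator: n*Q = 0.023 * 26.7 = 0.6141.
Denominator: b*sqrt(S) = 10.9 * 0.095394 = 1.039795.
arg = 0.5906.
y_n = 0.5906^(3/5) = 0.7291 m.

0.7291


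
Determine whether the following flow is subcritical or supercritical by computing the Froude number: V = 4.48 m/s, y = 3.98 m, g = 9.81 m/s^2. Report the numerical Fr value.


The Froude number is defined as Fr = V / sqrt(g*y).
g*y = 9.81 * 3.98 = 39.0438.
sqrt(g*y) = sqrt(39.0438) = 6.2485.
Fr = 4.48 / 6.2485 = 0.717.
Since Fr < 1, the flow is subcritical.

0.717


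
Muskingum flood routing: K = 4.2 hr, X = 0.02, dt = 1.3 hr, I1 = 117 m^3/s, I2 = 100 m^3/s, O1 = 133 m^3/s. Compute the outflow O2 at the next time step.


Muskingum coefficients:
denom = 2*K*(1-X) + dt = 2*4.2*(1-0.02) + 1.3 = 9.532.
C0 = (dt - 2*K*X)/denom = (1.3 - 2*4.2*0.02)/9.532 = 0.1188.
C1 = (dt + 2*K*X)/denom = (1.3 + 2*4.2*0.02)/9.532 = 0.154.
C2 = (2*K*(1-X) - dt)/denom = 0.7272.
O2 = C0*I2 + C1*I1 + C2*O1
   = 0.1188*100 + 0.154*117 + 0.7272*133
   = 126.62 m^3/s.

126.62


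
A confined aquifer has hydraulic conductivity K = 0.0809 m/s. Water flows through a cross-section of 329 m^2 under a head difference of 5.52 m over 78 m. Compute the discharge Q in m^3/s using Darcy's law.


Darcy's law: Q = K * A * i, where i = dh/L.
Hydraulic gradient i = 5.52 / 78 = 0.070769.
Q = 0.0809 * 329 * 0.070769
  = 1.8836 m^3/s.

1.8836


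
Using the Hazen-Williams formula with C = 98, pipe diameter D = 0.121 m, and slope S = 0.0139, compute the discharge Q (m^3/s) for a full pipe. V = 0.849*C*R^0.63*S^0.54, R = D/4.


For a full circular pipe, R = D/4 = 0.121/4 = 0.0302 m.
V = 0.849 * 98 * 0.0302^0.63 * 0.0139^0.54
  = 0.849 * 98 * 0.110372 * 0.099364
  = 0.9125 m/s.
Pipe area A = pi*D^2/4 = pi*0.121^2/4 = 0.0115 m^2.
Q = A * V = 0.0115 * 0.9125 = 0.0105 m^3/s.

0.0105


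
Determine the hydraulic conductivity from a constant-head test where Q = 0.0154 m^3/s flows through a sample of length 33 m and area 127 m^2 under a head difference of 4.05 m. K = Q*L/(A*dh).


From K = Q*L / (A*dh):
Numerator: Q*L = 0.0154 * 33 = 0.5082.
Denominator: A*dh = 127 * 4.05 = 514.35.
K = 0.5082 / 514.35 = 0.000988 m/s.

0.000988


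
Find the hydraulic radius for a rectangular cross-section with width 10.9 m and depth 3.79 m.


For a rectangular section:
Flow area A = b * y = 10.9 * 3.79 = 41.31 m^2.
Wetted perimeter P = b + 2y = 10.9 + 2*3.79 = 18.48 m.
Hydraulic radius R = A/P = 41.31 / 18.48 = 2.2354 m.

2.2354


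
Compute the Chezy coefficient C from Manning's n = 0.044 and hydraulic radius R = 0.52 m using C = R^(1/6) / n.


The Chezy coefficient relates to Manning's n through C = R^(1/6) / n.
R^(1/6) = 0.52^(1/6) = 0.896741.
C = 0.896741 / 0.044 = 20.38 m^(1/2)/s.

20.38


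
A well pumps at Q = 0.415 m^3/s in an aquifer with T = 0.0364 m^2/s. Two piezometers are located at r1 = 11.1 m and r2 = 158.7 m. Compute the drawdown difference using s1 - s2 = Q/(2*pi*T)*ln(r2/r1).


Thiem equation: s1 - s2 = Q/(2*pi*T) * ln(r2/r1).
ln(r2/r1) = ln(158.7/11.1) = 2.6601.
Q/(2*pi*T) = 0.415 / (2*pi*0.0364) = 0.415 / 0.2287 = 1.8145.
s1 - s2 = 1.8145 * 2.6601 = 4.8268 m.

4.8268


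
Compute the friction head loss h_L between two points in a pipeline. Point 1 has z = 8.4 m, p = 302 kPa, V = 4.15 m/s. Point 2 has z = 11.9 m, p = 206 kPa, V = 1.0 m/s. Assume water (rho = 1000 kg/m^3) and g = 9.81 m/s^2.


Total head at each section: H = z + p/(rho*g) + V^2/(2g).
H1 = 8.4 + 302*1000/(1000*9.81) + 4.15^2/(2*9.81)
   = 8.4 + 30.785 + 0.8778
   = 40.063 m.
H2 = 11.9 + 206*1000/(1000*9.81) + 1.0^2/(2*9.81)
   = 11.9 + 20.999 + 0.051
   = 32.95 m.
h_L = H1 - H2 = 40.063 - 32.95 = 7.113 m.

7.113


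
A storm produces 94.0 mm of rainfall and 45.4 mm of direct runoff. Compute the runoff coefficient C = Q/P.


The runoff coefficient C = runoff depth / rainfall depth.
C = 45.4 / 94.0
  = 0.483.

0.483


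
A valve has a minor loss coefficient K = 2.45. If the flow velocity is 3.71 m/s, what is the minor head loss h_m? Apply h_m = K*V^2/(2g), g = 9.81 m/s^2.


Minor loss formula: h_m = K * V^2/(2g).
V^2 = 3.71^2 = 13.7641.
V^2/(2g) = 13.7641 / 19.62 = 0.7015 m.
h_m = 2.45 * 0.7015 = 1.7188 m.

1.7188


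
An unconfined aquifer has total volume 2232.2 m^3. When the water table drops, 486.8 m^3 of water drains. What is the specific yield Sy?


Specific yield Sy = Volume drained / Total volume.
Sy = 486.8 / 2232.2
   = 0.2181.

0.2181


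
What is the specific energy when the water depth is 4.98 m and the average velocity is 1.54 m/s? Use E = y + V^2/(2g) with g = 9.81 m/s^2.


Specific energy E = y + V^2/(2g).
Velocity head = V^2/(2g) = 1.54^2 / (2*9.81) = 2.3716 / 19.62 = 0.1209 m.
E = 4.98 + 0.1209 = 5.1009 m.

5.1009


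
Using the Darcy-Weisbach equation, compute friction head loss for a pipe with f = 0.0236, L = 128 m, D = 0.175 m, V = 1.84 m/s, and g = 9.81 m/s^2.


Darcy-Weisbach equation: h_f = f * (L/D) * V^2/(2g).
f * L/D = 0.0236 * 128/0.175 = 17.2617.
V^2/(2g) = 1.84^2 / (2*9.81) = 3.3856 / 19.62 = 0.1726 m.
h_f = 17.2617 * 0.1726 = 2.979 m.

2.979


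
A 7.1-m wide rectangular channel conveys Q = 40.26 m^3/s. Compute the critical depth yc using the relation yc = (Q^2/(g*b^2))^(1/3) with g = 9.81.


Using yc = (Q^2 / (g * b^2))^(1/3):
Q^2 = 40.26^2 = 1620.87.
g * b^2 = 9.81 * 7.1^2 = 9.81 * 50.41 = 494.52.
Q^2 / (g*b^2) = 1620.87 / 494.52 = 3.2777.
yc = 3.2777^(1/3) = 1.4854 m.

1.4854


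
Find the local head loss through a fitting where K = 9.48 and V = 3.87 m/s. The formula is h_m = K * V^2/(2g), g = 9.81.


Minor loss formula: h_m = K * V^2/(2g).
V^2 = 3.87^2 = 14.9769.
V^2/(2g) = 14.9769 / 19.62 = 0.7633 m.
h_m = 9.48 * 0.7633 = 7.2365 m.

7.2365


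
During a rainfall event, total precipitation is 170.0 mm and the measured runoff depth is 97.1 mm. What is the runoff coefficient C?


The runoff coefficient C = runoff depth / rainfall depth.
C = 97.1 / 170.0
  = 0.5712.

0.5712


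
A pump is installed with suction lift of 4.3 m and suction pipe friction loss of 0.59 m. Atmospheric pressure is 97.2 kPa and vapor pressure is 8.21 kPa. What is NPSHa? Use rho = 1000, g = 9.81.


NPSHa = p_atm/(rho*g) - z_s - hf_s - p_vap/(rho*g).
p_atm/(rho*g) = 97.2*1000 / (1000*9.81) = 9.908 m.
p_vap/(rho*g) = 8.21*1000 / (1000*9.81) = 0.837 m.
NPSHa = 9.908 - 4.3 - 0.59 - 0.837
      = 4.18 m.

4.18


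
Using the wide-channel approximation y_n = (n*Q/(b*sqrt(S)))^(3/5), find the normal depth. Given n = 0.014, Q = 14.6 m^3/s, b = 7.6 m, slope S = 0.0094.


We use the wide-channel approximation y_n = (n*Q/(b*sqrt(S)))^(3/5).
sqrt(S) = sqrt(0.0094) = 0.096954.
Numerator: n*Q = 0.014 * 14.6 = 0.2044.
Denominator: b*sqrt(S) = 7.6 * 0.096954 = 0.73685.
arg = 0.2774.
y_n = 0.2774^(3/5) = 0.4633 m.

0.4633


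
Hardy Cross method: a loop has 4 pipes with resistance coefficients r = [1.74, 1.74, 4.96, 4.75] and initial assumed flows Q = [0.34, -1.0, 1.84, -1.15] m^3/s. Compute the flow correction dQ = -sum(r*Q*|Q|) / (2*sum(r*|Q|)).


Numerator terms (r*Q*|Q|): 1.74*0.34*|0.34| = 0.2011; 1.74*-1.0*|-1.0| = -1.74; 4.96*1.84*|1.84| = 16.7926; 4.75*-1.15*|-1.15| = -6.2819.
Sum of numerator = 8.9718.
Denominator terms (r*|Q|): 1.74*|0.34| = 0.5916; 1.74*|-1.0| = 1.74; 4.96*|1.84| = 9.1264; 4.75*|-1.15| = 5.4625.
2 * sum of denominator = 2 * 16.9205 = 33.841.
dQ = -8.9718 / 33.841 = -0.2651 m^3/s.

-0.2651


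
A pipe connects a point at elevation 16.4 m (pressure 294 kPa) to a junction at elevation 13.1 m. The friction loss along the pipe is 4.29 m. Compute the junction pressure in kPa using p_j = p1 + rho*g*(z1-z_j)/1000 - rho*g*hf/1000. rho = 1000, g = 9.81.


Junction pressure: p_j = p1 + rho*g*(z1 - z_j)/1000 - rho*g*hf/1000.
Elevation term = 1000*9.81*(16.4 - 13.1)/1000 = 32.373 kPa.
Friction term = 1000*9.81*4.29/1000 = 42.085 kPa.
p_j = 294 + 32.373 - 42.085 = 284.29 kPa.

284.29


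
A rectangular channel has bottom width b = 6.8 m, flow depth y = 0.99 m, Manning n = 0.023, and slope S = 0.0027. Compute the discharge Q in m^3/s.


For a rectangular channel, the cross-sectional area A = b * y = 6.8 * 0.99 = 6.73 m^2.
The wetted perimeter P = b + 2y = 6.8 + 2*0.99 = 8.78 m.
Hydraulic radius R = A/P = 6.73/8.78 = 0.7667 m.
Velocity V = (1/n)*R^(2/3)*S^(1/2) = (1/0.023)*0.7667^(2/3)*0.0027^(1/2) = 1.8926 m/s.
Discharge Q = A * V = 6.73 * 1.8926 = 12.741 m^3/s.

12.741


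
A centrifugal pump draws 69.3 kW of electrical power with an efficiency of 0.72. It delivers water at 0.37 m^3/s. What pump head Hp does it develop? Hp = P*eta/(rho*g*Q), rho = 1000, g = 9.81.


Pump head formula: Hp = P * eta / (rho * g * Q).
Numerator: P * eta = 69.3 * 1000 * 0.72 = 49896.0 W.
Denominator: rho * g * Q = 1000 * 9.81 * 0.37 = 3629.7.
Hp = 49896.0 / 3629.7 = 13.75 m.

13.75


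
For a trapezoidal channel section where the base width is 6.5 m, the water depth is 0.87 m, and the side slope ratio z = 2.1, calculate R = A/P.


For a trapezoidal section with side slope z:
A = (b + z*y)*y = (6.5 + 2.1*0.87)*0.87 = 7.244 m^2.
P = b + 2*y*sqrt(1 + z^2) = 6.5 + 2*0.87*sqrt(1 + 2.1^2) = 10.547 m.
R = A/P = 7.244 / 10.547 = 0.6869 m.

0.6869


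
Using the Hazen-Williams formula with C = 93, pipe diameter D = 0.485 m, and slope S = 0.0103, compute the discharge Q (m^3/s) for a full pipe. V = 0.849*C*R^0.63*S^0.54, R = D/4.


For a full circular pipe, R = D/4 = 0.485/4 = 0.1212 m.
V = 0.849 * 93 * 0.1212^0.63 * 0.0103^0.54
  = 0.849 * 93 * 0.264679 * 0.084515
  = 1.7662 m/s.
Pipe area A = pi*D^2/4 = pi*0.485^2/4 = 0.1847 m^2.
Q = A * V = 0.1847 * 1.7662 = 0.3263 m^3/s.

0.3263


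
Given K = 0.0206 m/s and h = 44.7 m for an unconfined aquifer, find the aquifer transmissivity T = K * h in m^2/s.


Transmissivity is defined as T = K * h.
T = 0.0206 * 44.7
  = 0.9208 m^2/s.

0.9208


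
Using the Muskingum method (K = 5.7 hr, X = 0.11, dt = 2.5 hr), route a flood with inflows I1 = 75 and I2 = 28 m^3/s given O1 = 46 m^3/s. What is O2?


Muskingum coefficients:
denom = 2*K*(1-X) + dt = 2*5.7*(1-0.11) + 2.5 = 12.646.
C0 = (dt - 2*K*X)/denom = (2.5 - 2*5.7*0.11)/12.646 = 0.0985.
C1 = (dt + 2*K*X)/denom = (2.5 + 2*5.7*0.11)/12.646 = 0.2969.
C2 = (2*K*(1-X) - dt)/denom = 0.6046.
O2 = C0*I2 + C1*I1 + C2*O1
   = 0.0985*28 + 0.2969*75 + 0.6046*46
   = 52.84 m^3/s.

52.84


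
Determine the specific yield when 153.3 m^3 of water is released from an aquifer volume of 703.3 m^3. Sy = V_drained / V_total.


Specific yield Sy = Volume drained / Total volume.
Sy = 153.3 / 703.3
   = 0.218.

0.218


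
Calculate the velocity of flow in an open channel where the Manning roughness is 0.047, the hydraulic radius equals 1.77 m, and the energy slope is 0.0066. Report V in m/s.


Manning's equation gives V = (1/n) * R^(2/3) * S^(1/2).
First, compute R^(2/3) = 1.77^(2/3) = 1.4632.
Next, S^(1/2) = 0.0066^(1/2) = 0.08124.
Then 1/n = 1/0.047 = 21.28.
V = 21.28 * 1.4632 * 0.08124 = 2.5292 m/s.

2.5292


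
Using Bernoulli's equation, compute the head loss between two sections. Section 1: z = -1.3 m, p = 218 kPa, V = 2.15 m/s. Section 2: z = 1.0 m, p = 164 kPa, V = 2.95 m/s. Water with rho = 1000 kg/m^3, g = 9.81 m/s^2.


Total head at each section: H = z + p/(rho*g) + V^2/(2g).
H1 = -1.3 + 218*1000/(1000*9.81) + 2.15^2/(2*9.81)
   = -1.3 + 22.222 + 0.2356
   = 21.158 m.
H2 = 1.0 + 164*1000/(1000*9.81) + 2.95^2/(2*9.81)
   = 1.0 + 16.718 + 0.4436
   = 18.161 m.
h_L = H1 - H2 = 21.158 - 18.161 = 2.997 m.

2.997


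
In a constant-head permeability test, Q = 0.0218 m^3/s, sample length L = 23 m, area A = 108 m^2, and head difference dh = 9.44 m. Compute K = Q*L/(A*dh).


From K = Q*L / (A*dh):
Numerator: Q*L = 0.0218 * 23 = 0.5014.
Denominator: A*dh = 108 * 9.44 = 1019.52.
K = 0.5014 / 1019.52 = 0.000492 m/s.

0.000492


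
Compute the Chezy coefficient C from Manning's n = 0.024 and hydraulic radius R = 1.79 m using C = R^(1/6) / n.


The Chezy coefficient relates to Manning's n through C = R^(1/6) / n.
R^(1/6) = 1.79^(1/6) = 1.1019.
C = 1.1019 / 0.024 = 45.91 m^(1/2)/s.

45.91


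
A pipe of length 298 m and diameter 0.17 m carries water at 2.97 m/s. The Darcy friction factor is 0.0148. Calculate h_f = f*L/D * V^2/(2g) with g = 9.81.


Darcy-Weisbach equation: h_f = f * (L/D) * V^2/(2g).
f * L/D = 0.0148 * 298/0.17 = 25.9435.
V^2/(2g) = 2.97^2 / (2*9.81) = 8.8209 / 19.62 = 0.4496 m.
h_f = 25.9435 * 0.4496 = 11.664 m.

11.664


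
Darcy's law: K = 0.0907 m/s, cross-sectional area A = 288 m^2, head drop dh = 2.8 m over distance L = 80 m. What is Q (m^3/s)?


Darcy's law: Q = K * A * i, where i = dh/L.
Hydraulic gradient i = 2.8 / 80 = 0.035.
Q = 0.0907 * 288 * 0.035
  = 0.9143 m^3/s.

0.9143


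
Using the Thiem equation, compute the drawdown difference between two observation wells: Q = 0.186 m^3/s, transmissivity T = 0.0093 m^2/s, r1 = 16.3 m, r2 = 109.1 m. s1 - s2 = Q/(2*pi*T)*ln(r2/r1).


Thiem equation: s1 - s2 = Q/(2*pi*T) * ln(r2/r1).
ln(r2/r1) = ln(109.1/16.3) = 1.9011.
Q/(2*pi*T) = 0.186 / (2*pi*0.0093) = 0.186 / 0.0584 = 3.1831.
s1 - s2 = 3.1831 * 1.9011 = 6.0514 m.

6.0514


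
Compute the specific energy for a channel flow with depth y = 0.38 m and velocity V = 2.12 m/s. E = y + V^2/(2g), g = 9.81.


Specific energy E = y + V^2/(2g).
Velocity head = V^2/(2g) = 2.12^2 / (2*9.81) = 4.4944 / 19.62 = 0.2291 m.
E = 0.38 + 0.2291 = 0.6091 m.

0.6091


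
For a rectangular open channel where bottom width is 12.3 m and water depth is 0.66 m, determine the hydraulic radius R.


For a rectangular section:
Flow area A = b * y = 12.3 * 0.66 = 8.12 m^2.
Wetted perimeter P = b + 2y = 12.3 + 2*0.66 = 13.62 m.
Hydraulic radius R = A/P = 8.12 / 13.62 = 0.596 m.

0.596


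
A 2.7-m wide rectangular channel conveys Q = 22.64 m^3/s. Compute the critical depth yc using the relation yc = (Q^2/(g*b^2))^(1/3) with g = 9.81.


Using yc = (Q^2 / (g * b^2))^(1/3):
Q^2 = 22.64^2 = 512.57.
g * b^2 = 9.81 * 2.7^2 = 9.81 * 7.29 = 71.51.
Q^2 / (g*b^2) = 512.57 / 71.51 = 7.1678.
yc = 7.1678^(1/3) = 1.9281 m.

1.9281


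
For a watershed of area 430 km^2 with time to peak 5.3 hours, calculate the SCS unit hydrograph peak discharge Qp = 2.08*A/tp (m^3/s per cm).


SCS formula: Qp = 2.08 * A / tp.
Qp = 2.08 * 430 / 5.3
   = 894.4 / 5.3
   = 168.75 m^3/s per cm.

168.75


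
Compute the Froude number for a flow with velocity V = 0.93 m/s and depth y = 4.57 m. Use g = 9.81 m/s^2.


The Froude number is defined as Fr = V / sqrt(g*y).
g*y = 9.81 * 4.57 = 44.8317.
sqrt(g*y) = sqrt(44.8317) = 6.6956.
Fr = 0.93 / 6.6956 = 0.1389.

0.1389


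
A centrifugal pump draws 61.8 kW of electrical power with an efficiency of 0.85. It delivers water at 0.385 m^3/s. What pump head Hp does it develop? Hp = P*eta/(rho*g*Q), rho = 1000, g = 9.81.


Pump head formula: Hp = P * eta / (rho * g * Q).
Numerator: P * eta = 61.8 * 1000 * 0.85 = 52530.0 W.
Denominator: rho * g * Q = 1000 * 9.81 * 0.385 = 3776.85.
Hp = 52530.0 / 3776.85 = 13.91 m.

13.91


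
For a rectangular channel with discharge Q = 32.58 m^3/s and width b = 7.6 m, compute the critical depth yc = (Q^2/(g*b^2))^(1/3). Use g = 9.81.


Using yc = (Q^2 / (g * b^2))^(1/3):
Q^2 = 32.58^2 = 1061.46.
g * b^2 = 9.81 * 7.6^2 = 9.81 * 57.76 = 566.63.
Q^2 / (g*b^2) = 1061.46 / 566.63 = 1.8733.
yc = 1.8733^(1/3) = 1.2327 m.

1.2327


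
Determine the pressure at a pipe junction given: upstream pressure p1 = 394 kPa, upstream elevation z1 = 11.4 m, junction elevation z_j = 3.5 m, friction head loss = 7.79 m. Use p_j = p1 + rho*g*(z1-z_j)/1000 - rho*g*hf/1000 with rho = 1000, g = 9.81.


Junction pressure: p_j = p1 + rho*g*(z1 - z_j)/1000 - rho*g*hf/1000.
Elevation term = 1000*9.81*(11.4 - 3.5)/1000 = 77.499 kPa.
Friction term = 1000*9.81*7.79/1000 = 76.42 kPa.
p_j = 394 + 77.499 - 76.42 = 395.08 kPa.

395.08


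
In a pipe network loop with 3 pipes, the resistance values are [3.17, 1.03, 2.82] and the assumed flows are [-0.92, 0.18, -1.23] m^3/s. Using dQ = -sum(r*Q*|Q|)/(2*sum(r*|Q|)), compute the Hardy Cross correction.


Numerator terms (r*Q*|Q|): 3.17*-0.92*|-0.92| = -2.6831; 1.03*0.18*|0.18| = 0.0334; 2.82*-1.23*|-1.23| = -4.2664.
Sum of numerator = -6.9161.
Denominator terms (r*|Q|): 3.17*|-0.92| = 2.9164; 1.03*|0.18| = 0.1854; 2.82*|-1.23| = 3.4686.
2 * sum of denominator = 2 * 6.5704 = 13.1408.
dQ = --6.9161 / 13.1408 = 0.5263 m^3/s.

0.5263


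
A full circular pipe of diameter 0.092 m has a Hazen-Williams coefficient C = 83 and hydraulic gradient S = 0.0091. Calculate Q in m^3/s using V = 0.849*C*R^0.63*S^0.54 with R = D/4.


For a full circular pipe, R = D/4 = 0.092/4 = 0.023 m.
V = 0.849 * 83 * 0.023^0.63 * 0.0091^0.54
  = 0.849 * 83 * 0.092873 * 0.079046
  = 0.5173 m/s.
Pipe area A = pi*D^2/4 = pi*0.092^2/4 = 0.0066 m^2.
Q = A * V = 0.0066 * 0.5173 = 0.0034 m^3/s.

0.0034


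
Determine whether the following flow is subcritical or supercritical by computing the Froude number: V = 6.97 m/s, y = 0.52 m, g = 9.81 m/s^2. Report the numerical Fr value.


The Froude number is defined as Fr = V / sqrt(g*y).
g*y = 9.81 * 0.52 = 5.1012.
sqrt(g*y) = sqrt(5.1012) = 2.2586.
Fr = 6.97 / 2.2586 = 3.086.
Since Fr > 1, the flow is supercritical.

3.086


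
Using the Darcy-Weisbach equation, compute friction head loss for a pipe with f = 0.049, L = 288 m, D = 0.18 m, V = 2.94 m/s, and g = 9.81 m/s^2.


Darcy-Weisbach equation: h_f = f * (L/D) * V^2/(2g).
f * L/D = 0.049 * 288/0.18 = 78.4.
V^2/(2g) = 2.94^2 / (2*9.81) = 8.6436 / 19.62 = 0.4406 m.
h_f = 78.4 * 0.4406 = 34.539 m.

34.539


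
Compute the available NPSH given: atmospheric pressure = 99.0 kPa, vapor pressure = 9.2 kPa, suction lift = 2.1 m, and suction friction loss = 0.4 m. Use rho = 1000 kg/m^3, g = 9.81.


NPSHa = p_atm/(rho*g) - z_s - hf_s - p_vap/(rho*g).
p_atm/(rho*g) = 99.0*1000 / (1000*9.81) = 10.092 m.
p_vap/(rho*g) = 9.2*1000 / (1000*9.81) = 0.938 m.
NPSHa = 10.092 - 2.1 - 0.4 - 0.938
      = 6.65 m.

6.65


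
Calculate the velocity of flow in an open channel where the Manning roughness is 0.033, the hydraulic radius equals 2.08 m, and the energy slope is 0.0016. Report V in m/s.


Manning's equation gives V = (1/n) * R^(2/3) * S^(1/2).
First, compute R^(2/3) = 2.08^(2/3) = 1.6295.
Next, S^(1/2) = 0.0016^(1/2) = 0.04.
Then 1/n = 1/0.033 = 30.3.
V = 30.3 * 1.6295 * 0.04 = 1.9751 m/s.

1.9751


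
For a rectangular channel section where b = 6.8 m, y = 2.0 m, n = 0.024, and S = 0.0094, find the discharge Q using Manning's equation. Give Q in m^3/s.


For a rectangular channel, the cross-sectional area A = b * y = 6.8 * 2.0 = 13.6 m^2.
The wetted perimeter P = b + 2y = 6.8 + 2*2.0 = 10.8 m.
Hydraulic radius R = A/P = 13.6/10.8 = 1.2593 m.
Velocity V = (1/n)*R^(2/3)*S^(1/2) = (1/0.024)*1.2593^(2/3)*0.0094^(1/2) = 4.7108 m/s.
Discharge Q = A * V = 13.6 * 4.7108 = 64.067 m^3/s.

64.067


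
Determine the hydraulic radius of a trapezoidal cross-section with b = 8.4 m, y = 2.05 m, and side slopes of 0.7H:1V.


For a trapezoidal section with side slope z:
A = (b + z*y)*y = (8.4 + 0.7*2.05)*2.05 = 20.162 m^2.
P = b + 2*y*sqrt(1 + z^2) = 8.4 + 2*2.05*sqrt(1 + 0.7^2) = 13.405 m.
R = A/P = 20.162 / 13.405 = 1.5041 m.

1.5041


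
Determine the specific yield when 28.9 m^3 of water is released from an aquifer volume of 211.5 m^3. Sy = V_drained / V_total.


Specific yield Sy = Volume drained / Total volume.
Sy = 28.9 / 211.5
   = 0.1366.

0.1366


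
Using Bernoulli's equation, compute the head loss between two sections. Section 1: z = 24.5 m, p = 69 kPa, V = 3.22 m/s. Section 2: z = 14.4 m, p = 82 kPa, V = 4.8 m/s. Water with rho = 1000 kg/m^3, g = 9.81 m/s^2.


Total head at each section: H = z + p/(rho*g) + V^2/(2g).
H1 = 24.5 + 69*1000/(1000*9.81) + 3.22^2/(2*9.81)
   = 24.5 + 7.034 + 0.5285
   = 32.062 m.
H2 = 14.4 + 82*1000/(1000*9.81) + 4.8^2/(2*9.81)
   = 14.4 + 8.359 + 1.1743
   = 23.933 m.
h_L = H1 - H2 = 32.062 - 23.933 = 8.129 m.

8.129


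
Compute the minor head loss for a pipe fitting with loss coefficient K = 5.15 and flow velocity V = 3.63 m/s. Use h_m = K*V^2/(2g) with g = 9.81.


Minor loss formula: h_m = K * V^2/(2g).
V^2 = 3.63^2 = 13.1769.
V^2/(2g) = 13.1769 / 19.62 = 0.6716 m.
h_m = 5.15 * 0.6716 = 3.4588 m.

3.4588


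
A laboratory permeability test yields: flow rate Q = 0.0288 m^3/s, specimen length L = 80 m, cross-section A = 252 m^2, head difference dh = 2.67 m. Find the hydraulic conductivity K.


From K = Q*L / (A*dh):
Numerator: Q*L = 0.0288 * 80 = 2.304.
Denominator: A*dh = 252 * 2.67 = 672.84.
K = 2.304 / 672.84 = 0.003424 m/s.

0.003424


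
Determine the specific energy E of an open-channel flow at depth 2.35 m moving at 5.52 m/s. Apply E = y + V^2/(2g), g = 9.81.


Specific energy E = y + V^2/(2g).
Velocity head = V^2/(2g) = 5.52^2 / (2*9.81) = 30.4704 / 19.62 = 1.553 m.
E = 2.35 + 1.553 = 3.903 m.

3.903


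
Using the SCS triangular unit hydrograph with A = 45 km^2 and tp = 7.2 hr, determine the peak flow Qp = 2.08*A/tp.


SCS formula: Qp = 2.08 * A / tp.
Qp = 2.08 * 45 / 7.2
   = 93.6 / 7.2
   = 13.0 m^3/s per cm.

13.0


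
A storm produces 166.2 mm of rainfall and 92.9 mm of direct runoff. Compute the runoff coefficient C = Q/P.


The runoff coefficient C = runoff depth / rainfall depth.
C = 92.9 / 166.2
  = 0.559.

0.559


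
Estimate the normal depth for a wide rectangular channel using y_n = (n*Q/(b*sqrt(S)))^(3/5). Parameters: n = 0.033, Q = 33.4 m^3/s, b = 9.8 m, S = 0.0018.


We use the wide-channel approximation y_n = (n*Q/(b*sqrt(S)))^(3/5).
sqrt(S) = sqrt(0.0018) = 0.042426.
Numerator: n*Q = 0.033 * 33.4 = 1.1022.
Denominator: b*sqrt(S) = 9.8 * 0.042426 = 0.415775.
arg = 2.6509.
y_n = 2.6509^(3/5) = 1.7949 m.

1.7949


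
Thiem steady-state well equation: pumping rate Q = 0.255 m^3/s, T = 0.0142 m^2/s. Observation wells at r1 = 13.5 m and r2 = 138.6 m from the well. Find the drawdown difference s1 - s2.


Thiem equation: s1 - s2 = Q/(2*pi*T) * ln(r2/r1).
ln(r2/r1) = ln(138.6/13.5) = 2.3289.
Q/(2*pi*T) = 0.255 / (2*pi*0.0142) = 0.255 / 0.0892 = 2.8581.
s1 - s2 = 2.8581 * 2.3289 = 6.6562 m.

6.6562


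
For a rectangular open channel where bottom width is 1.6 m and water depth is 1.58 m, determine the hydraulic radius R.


For a rectangular section:
Flow area A = b * y = 1.6 * 1.58 = 2.53 m^2.
Wetted perimeter P = b + 2y = 1.6 + 2*1.58 = 4.76 m.
Hydraulic radius R = A/P = 2.53 / 4.76 = 0.5311 m.

0.5311
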